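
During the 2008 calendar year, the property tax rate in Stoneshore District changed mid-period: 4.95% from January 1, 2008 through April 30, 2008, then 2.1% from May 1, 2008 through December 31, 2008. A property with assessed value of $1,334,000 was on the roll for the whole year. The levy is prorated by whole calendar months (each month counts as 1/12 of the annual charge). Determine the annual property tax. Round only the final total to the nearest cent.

$40,687.00

January 1 – April 30, 2008: 4 months at 4.95% → $1,334,000 × 4.95% × 4/12 = $22,011.0000
May 1 – December 31, 2008: 8 months at 2.1% → $1,334,000 × 2.1% × 8/12 = $18,676.0000
Total = $40,687.0000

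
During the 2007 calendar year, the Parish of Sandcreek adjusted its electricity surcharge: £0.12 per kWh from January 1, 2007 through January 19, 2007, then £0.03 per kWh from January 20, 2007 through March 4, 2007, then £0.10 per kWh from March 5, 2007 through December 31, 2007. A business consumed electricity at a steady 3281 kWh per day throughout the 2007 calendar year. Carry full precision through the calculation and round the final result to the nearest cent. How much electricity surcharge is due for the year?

£110,897.80

January 1 – January 19, 2007: 19 days × 3281 kWh/day = 62,339 kWh at £0.12/kWh → £7,480.68
January 20 – March 4, 2007: 44 days × 3281 kWh/day = 144,364 kWh at £0.03/kWh → £4,330.92
March 5 – December 31, 2007: 302 days × 3281 kWh/day = 990,862 kWh at £0.10/kWh → £99,086.20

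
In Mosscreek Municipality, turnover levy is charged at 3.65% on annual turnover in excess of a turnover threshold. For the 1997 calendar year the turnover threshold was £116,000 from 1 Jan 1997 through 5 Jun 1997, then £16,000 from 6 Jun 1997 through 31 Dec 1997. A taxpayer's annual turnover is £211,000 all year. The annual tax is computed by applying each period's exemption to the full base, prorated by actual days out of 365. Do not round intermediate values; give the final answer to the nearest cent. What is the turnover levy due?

1 Jan – 5 Jun 1997: 156 days, exemption £116,000 → (£211,000 − £116,000) × 3.65% × 156/365 = £1,482.0000
6 Jun – 31 Dec 1997: 209 days, exemption £16,000 → (£211,000 − £16,000) × 3.65% × 209/365 = £4,075.5000
Total = £5,557.5000

£5,557.50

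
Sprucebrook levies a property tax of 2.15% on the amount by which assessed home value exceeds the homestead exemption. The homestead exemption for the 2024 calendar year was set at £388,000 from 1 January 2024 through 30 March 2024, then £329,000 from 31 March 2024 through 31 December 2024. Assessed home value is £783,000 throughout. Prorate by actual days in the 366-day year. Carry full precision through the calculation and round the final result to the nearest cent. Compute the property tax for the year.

1 January – 30 March 2024: 90 days, exemption £388,000 → (£783,000 − £388,000) × 2.15% × 90/366 = £2,088.3197
31 March – 31 December 2024: 276 days, exemption £329,000 → (£783,000 − £329,000) × 2.15% × 276/366 = £7,360.7541
Total = £9,449.0738

£9,449.07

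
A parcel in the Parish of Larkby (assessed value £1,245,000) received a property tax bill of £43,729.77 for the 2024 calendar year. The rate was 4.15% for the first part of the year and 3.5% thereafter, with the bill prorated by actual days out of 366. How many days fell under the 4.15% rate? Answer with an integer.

7 days

Let d = days at the first rate; then 366 − d days at the second rate.
£1,245,000 × [4.15%·d + 3.5%·(366−d)] / 366 = £43,729.77
Solving gives d = 7, so the new rate took effect on January 8, 2024.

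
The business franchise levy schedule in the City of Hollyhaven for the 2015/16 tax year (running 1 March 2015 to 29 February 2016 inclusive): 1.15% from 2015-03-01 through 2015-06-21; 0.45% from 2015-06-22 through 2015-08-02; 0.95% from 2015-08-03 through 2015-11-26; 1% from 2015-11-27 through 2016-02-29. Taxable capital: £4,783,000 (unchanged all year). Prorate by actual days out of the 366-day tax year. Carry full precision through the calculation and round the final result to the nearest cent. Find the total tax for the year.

£46,268.34

2015-03-01 to 2015-06-21: 113 days at 1.15% → £4,783,000 × 1.15% × 113/366 = £16,982.2637
2015-06-22 to 2015-08-02: 42 days at 0.45% → £4,783,000 × 0.45% × 42/366 = £2,469.9098
2015-08-03 to 2015-11-26: 116 days at 0.95% → £4,783,000 × 0.95% × 116/366 = £14,401.2732
2015-11-27 to 2016-02-29: 95 days at 1% → £4,783,000 × 1% × 95/366 = £12,414.8907
Total = £46,268.3374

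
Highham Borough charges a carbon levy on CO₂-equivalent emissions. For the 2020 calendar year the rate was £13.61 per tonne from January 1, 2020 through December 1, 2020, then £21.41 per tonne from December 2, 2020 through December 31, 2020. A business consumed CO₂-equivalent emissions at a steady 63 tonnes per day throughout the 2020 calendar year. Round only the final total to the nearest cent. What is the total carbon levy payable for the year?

£328,561.38

January 1 – December 1, 2020: 336 days × 63 tonnes/day = 21,168 tonnes at £13.61/tonne → £288,096.48
December 2 – December 31, 2020: 30 days × 63 tonnes/day = 1,890 tonnes at £21.41/tonne → £40,464.90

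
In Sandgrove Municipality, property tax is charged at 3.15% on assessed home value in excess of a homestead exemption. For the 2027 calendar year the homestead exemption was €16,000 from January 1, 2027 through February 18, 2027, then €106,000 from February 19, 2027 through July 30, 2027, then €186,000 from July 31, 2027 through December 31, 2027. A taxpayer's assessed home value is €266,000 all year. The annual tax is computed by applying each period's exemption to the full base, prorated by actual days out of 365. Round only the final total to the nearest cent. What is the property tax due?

January 1 – February 18, 2027: 49 days, exemption €16,000 → (€266,000 − €16,000) × 3.15% × 49/365 = €1,057.1918
February 19 – July 30, 2027: 162 days, exemption €106,000 → (€266,000 − €106,000) × 3.15% × 162/365 = €2,236.9315
July 31 – December 31, 2027: 154 days, exemption €186,000 → (€266,000 − €186,000) × 3.15% × 154/365 = €1,063.2329
Total = €4,357.3562

€4,357.36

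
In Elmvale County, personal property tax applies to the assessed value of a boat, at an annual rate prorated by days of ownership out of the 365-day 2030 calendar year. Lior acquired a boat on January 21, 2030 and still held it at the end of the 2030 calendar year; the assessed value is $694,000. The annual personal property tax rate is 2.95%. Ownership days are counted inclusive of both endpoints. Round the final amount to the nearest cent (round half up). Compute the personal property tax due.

Days held (January 21 – December 31, 2030): 345 out of 365
Tax = $694,000 × 2.95% × 345/365 = $19,351.1918

$19,351.19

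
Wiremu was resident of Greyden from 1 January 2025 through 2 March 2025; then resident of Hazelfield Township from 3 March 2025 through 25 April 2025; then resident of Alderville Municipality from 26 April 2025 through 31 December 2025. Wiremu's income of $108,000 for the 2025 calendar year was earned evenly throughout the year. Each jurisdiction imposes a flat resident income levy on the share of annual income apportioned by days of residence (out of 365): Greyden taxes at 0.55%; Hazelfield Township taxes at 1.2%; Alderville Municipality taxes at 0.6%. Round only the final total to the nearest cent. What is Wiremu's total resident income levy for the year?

$734.84

Greyden, 1 January – 2 March 2025: 61 days → $108,000 × 0.55% × 61/365 = $99.2712
Hazelfield Township, 3 March – 25 April 2025: 54 days → $108,000 × 1.2% × 54/365 = $191.7370
Alderville Municipality, 26 April – 31 December 2025: 250 days → $108,000 × 0.6% × 250/365 = $443.8356
Total = $734.8438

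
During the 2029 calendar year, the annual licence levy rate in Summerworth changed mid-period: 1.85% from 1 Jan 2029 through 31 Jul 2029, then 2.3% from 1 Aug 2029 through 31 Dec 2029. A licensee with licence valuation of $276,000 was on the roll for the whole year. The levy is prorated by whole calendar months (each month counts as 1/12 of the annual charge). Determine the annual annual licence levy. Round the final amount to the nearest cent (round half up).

1 Jan – 31 Jul 2029: 7 months at 1.85% → $276,000 × 1.85% × 7/12 = $2,978.5000
1 Aug – 31 Dec 2029: 5 months at 2.3% → $276,000 × 2.3% × 5/12 = $2,645.0000
Total = $5,623.5000

$5,623.50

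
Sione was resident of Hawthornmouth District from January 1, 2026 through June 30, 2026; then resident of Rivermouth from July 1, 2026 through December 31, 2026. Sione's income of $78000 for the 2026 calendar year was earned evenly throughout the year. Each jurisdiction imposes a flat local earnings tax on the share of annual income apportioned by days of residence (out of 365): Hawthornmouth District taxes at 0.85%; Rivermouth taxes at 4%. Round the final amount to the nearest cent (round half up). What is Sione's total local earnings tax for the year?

$1901.60

Hawthornmouth District, January 1 – June 30, 2026: 181 days → $78000 × 0.85% × 181/365 = $328.7753
Rivermouth, July 1 – December 31, 2026: 184 days → $78000 × 4% × 184/365 = $1572.8219
Total = $1901.5973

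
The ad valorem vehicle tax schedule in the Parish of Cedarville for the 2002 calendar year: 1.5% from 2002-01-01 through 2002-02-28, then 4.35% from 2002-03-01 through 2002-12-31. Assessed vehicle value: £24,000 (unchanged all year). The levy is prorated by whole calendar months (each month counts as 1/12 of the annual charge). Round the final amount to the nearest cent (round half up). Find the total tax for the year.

£930.00

2002-01-01 to 2002-02-28: 2 months at 1.5% → £24,000 × 1.5% × 2/12 = £60.0000
2002-03-01 to 2002-12-31: 10 months at 4.35% → £24,000 × 4.35% × 10/12 = £870.0000
Total = £930.0000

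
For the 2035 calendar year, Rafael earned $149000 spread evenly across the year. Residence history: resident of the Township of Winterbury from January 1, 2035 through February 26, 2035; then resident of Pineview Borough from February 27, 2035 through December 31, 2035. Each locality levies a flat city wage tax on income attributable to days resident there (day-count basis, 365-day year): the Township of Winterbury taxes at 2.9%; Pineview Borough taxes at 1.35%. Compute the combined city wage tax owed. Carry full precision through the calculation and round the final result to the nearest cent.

$2372.16

The Township of Winterbury, January 1 – February 26, 2035: 57 days → $149000 × 2.9% × 57/365 = $674.7863
Pineview Borough, February 27 – December 31, 2035: 308 days → $149000 × 1.35% × 308/365 = $1697.3753
Total = $2372.1616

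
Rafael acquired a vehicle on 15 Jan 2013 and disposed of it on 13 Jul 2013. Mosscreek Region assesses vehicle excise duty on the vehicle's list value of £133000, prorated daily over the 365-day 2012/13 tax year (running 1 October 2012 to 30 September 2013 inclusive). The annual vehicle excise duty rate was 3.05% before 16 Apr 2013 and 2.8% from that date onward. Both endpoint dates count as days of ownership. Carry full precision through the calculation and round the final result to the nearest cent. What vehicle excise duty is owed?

£1919.39

15 Jan – 15 Apr 2013: 91 days at 3.05% → £133000 × 3.05% × 91/365 = £1011.3466
16 Apr – 13 Jul 2013: 89 days at 2.8% → £133000 × 2.8% × 89/365 = £908.0438
Total = £1919.3904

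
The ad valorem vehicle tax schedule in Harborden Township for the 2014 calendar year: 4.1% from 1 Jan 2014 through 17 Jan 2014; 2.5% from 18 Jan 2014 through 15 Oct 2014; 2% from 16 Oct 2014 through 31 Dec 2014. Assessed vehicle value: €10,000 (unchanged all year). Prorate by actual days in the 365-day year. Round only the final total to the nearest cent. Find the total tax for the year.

€246.90

1 Jan – 17 Jan 2014: 17 days at 4.1% → €10,000 × 4.1% × 17/365 = €19.0959
18 Jan – 15 Oct 2014: 271 days at 2.5% → €10,000 × 2.5% × 271/365 = €185.6164
16 Oct – 31 Dec 2014: 77 days at 2% → €10,000 × 2% × 77/365 = €42.1918
Total = €246.9041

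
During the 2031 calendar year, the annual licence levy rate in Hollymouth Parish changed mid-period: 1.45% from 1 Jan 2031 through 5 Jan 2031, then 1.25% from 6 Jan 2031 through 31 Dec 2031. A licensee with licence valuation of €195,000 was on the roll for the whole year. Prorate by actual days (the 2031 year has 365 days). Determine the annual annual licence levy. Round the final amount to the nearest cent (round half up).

€2,442.84

1 Jan – 5 Jan 2031: 5 days at 1.45% → €195,000 × 1.45% × 5/365 = €38.7329
6 Jan – 31 Dec 2031: 360 days at 1.25% → €195,000 × 1.25% × 360/365 = €2,404.1096
Total = €2,442.8425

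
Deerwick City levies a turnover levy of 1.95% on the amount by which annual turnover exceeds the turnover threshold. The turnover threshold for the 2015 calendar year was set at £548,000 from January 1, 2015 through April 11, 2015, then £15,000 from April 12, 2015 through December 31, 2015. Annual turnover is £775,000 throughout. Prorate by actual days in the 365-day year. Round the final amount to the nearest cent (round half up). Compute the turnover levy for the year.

£11,943.99

January 1 – April 11, 2015: 101 days, exemption £548,000 → (£775,000 − £548,000) × 1.95% × 101/365 = £1,224.8671
April 12 – December 31, 2015: 264 days, exemption £15,000 → (£775,000 − £15,000) × 1.95% × 264/365 = £10,719.1233
Total = £11,943.9904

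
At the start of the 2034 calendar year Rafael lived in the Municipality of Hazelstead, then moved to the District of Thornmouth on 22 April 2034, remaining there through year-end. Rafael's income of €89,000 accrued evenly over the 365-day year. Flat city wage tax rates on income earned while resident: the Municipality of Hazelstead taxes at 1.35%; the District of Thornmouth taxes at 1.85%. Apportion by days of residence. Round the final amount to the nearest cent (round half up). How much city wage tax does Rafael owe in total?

€1,511.17

The Municipality of Hazelstead, 1 January – 21 April 2034: 111 days → €89,000 × 1.35% × 111/365 = €365.3877
The District of Thornmouth, 22 April – 31 December 2034: 254 days → €89,000 × 1.85% × 254/365 = €1,145.7836
Total = €1,511.1712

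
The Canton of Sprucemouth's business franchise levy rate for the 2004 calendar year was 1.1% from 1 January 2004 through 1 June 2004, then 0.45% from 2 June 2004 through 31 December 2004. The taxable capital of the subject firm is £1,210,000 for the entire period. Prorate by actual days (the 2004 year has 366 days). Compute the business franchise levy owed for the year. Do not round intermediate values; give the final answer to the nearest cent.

£8,732.83

1 January – 1 June 2004: 153 days at 1.1% → £1,210,000 × 1.1% × 153/366 = £5,564.0164
2 June – 31 December 2004: 213 days at 0.45% → £1,210,000 × 0.45% × 213/366 = £3,168.8115
Total = £8,732.8279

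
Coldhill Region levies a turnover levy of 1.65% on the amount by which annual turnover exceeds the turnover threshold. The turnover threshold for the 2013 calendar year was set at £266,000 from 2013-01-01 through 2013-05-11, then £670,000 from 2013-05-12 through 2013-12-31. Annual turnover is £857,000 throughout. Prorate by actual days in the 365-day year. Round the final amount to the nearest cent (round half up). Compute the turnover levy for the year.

2013-01-01 to 2013-05-11: 131 days, exemption £266,000 → (£857,000 − £266,000) × 1.65% × 131/365 = £3,499.8534
2013-05-12 to 2013-12-31: 234 days, exemption £670,000 → (£857,000 − £670,000) × 1.65% × 234/365 = £1,978.1014
Total = £5,477.9548

£5,477.95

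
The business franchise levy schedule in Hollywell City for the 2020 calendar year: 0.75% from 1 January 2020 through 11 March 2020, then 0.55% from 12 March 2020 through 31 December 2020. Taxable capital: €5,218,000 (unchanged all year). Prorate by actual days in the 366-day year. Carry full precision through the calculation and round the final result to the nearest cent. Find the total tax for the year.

€30,723.47

1 January – 11 March 2020: 71 days at 0.75% → €5,218,000 × 0.75% × 71/366 = €7,591.7623
12 March – 31 December 2020: 295 days at 0.55% → €5,218,000 × 0.55% × 295/366 = €23,131.7077
Total = €30,723.4699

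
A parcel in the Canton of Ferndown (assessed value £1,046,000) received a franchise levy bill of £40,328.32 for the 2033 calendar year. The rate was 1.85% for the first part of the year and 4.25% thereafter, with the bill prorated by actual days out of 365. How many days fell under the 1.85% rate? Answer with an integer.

Let d = days at the first rate; then 365 − d days at the second rate.
£1,046,000 × [1.85%·d + 4.25%·(365−d)] / 365 = £40,328.32
Solving gives d = 60, so the new rate took effect on 2 Mar 2033.

60 days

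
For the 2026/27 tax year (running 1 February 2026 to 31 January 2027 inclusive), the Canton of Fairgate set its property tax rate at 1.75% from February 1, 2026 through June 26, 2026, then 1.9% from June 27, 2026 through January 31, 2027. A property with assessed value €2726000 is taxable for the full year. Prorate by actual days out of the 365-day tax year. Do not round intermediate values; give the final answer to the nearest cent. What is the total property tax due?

February 1 – June 26, 2026: 146 days at 1.75% → €2726000 × 1.75% × 146/365 = €19082.0000
June 27, 2026 – January 31, 2027: 219 days at 1.9% → €2726000 × 1.9% × 219/365 = €31076.4000
Total = €50158.4000

€50158.40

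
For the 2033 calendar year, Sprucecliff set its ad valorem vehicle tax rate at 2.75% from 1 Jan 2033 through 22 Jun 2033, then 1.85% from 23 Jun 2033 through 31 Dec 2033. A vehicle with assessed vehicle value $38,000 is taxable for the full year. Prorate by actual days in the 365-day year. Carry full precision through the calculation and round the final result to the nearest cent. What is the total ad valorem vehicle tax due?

$865.10

1 Jan – 22 Jun 2033: 173 days at 2.75% → $38,000 × 2.75% × 173/365 = $495.3014
23 Jun – 31 Dec 2033: 192 days at 1.85% → $38,000 × 1.85% × 192/365 = $369.7973
Total = $865.0986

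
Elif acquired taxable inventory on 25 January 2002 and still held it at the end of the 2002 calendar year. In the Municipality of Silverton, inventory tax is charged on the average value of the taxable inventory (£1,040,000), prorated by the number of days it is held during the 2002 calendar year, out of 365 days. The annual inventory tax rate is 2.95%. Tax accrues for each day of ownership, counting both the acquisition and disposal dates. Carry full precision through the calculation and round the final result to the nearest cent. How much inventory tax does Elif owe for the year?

Days held (25 January – 31 December 2002): 341 out of 365
Tax = £1,040,000 × 2.95% × 341/365 = £28,662.6849

£28,662.68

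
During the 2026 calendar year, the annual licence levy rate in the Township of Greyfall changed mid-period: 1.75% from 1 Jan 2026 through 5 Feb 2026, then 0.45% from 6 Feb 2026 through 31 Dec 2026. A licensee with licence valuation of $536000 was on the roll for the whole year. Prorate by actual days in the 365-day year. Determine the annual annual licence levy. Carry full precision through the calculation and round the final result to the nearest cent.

1 Jan – 5 Feb 2026: 36 days at 1.75% → $536000 × 1.75% × 36/365 = $925.1507
6 Feb – 31 Dec 2026: 329 days at 0.45% → $536000 × 0.45% × 329/365 = $2174.1041
Total = $3099.2548

$3099.25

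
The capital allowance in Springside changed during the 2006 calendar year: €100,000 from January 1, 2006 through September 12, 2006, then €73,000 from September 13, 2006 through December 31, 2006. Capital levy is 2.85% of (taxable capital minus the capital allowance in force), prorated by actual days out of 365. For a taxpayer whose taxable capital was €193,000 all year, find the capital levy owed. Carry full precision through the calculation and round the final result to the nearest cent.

€2,882.40

January 1 – September 12, 2006: 255 days, exemption €100,000 → (€193,000 − €100,000) × 2.85% × 255/365 = €1,851.7192
September 13 – December 31, 2006: 110 days, exemption €73,000 → (€193,000 − €73,000) × 2.85% × 110/365 = €1,030.6849
Total = €2,882.4041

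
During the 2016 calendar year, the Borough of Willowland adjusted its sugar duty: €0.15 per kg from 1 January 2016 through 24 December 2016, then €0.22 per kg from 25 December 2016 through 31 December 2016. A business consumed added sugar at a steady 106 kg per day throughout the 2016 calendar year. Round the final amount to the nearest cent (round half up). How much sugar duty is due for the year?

€5871.34

1 January – 24 December 2016: 359 days × 106 kg/day = 38,054 kg at €0.15/kg → €5708.10
25 December – 31 December 2016: 7 days × 106 kg/day = 742 kg at €0.22/kg → €163.24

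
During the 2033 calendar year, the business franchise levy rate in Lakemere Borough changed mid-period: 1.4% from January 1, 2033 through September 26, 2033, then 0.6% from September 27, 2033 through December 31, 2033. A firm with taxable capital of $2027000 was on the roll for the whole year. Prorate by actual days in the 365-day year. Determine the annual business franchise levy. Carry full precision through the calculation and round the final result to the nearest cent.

January 1 – September 26, 2033: 269 days at 1.4% → $2027000 × 1.4% × 269/365 = $20914.1973
September 27 – December 31, 2033: 96 days at 0.6% → $2027000 × 0.6% × 96/365 = $3198.7726
Total = $24112.9699

$24112.97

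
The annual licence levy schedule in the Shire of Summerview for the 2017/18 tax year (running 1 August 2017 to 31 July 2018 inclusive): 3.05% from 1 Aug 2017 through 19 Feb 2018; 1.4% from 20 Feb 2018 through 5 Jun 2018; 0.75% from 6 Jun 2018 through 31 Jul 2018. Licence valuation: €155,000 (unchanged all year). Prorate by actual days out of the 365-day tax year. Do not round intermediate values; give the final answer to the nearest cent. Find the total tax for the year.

1 Aug 2017 – 19 Feb 2018: 203 days at 3.05% → €155,000 × 3.05% × 203/365 = €2,629.2671
20 Feb – 5 Jun 2018: 106 days at 1.4% → €155,000 × 1.4% × 106/365 = €630.1918
6 Jun – 31 Jul 2018: 56 days at 0.75% → €155,000 × 0.75% × 56/365 = €178.3562
Total = €3,437.8151

€3,437.82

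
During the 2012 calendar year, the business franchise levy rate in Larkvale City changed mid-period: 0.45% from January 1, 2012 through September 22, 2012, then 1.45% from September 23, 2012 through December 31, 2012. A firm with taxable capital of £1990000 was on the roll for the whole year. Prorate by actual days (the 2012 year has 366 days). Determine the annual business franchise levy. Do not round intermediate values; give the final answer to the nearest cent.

January 1 – September 22, 2012: 266 days at 0.45% → £1990000 × 0.45% × 266/366 = £6508.2787
September 23 – December 31, 2012: 100 days at 1.45% → £1990000 × 1.45% × 100/366 = £7883.8798
Total = £14392.1585

£14392.16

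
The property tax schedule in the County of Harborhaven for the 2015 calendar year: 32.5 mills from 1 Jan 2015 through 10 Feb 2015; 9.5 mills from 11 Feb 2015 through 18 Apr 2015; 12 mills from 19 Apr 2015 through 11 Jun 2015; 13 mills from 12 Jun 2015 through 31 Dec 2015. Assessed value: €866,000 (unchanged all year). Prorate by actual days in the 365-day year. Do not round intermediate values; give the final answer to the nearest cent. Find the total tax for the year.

1 Jan – 10 Feb 2015: 41 days at 32.5 mills → €866,000 × 3.25% × 41/365 = €3,161.4932
11 Feb – 18 Apr 2015: 67 days at 9.5 mills → €866,000 × 0.95% × 67/365 = €1,510.1616
19 Apr – 11 Jun 2015: 54 days at 12 mills → €866,000 × 1.2% × 54/365 = €1,537.4466
12 Jun – 31 Dec 2015: 203 days at 13 mills → €866,000 × 1.3% × 203/365 = €6,261.2986
Total = €12,470.4000

€12,470.40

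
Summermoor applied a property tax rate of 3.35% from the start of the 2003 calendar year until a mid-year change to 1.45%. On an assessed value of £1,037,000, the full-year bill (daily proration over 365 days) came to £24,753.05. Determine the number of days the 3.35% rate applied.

180 days

Let d = days at the first rate; then 365 − d days at the second rate.
£1,037,000 × [3.35%·d + 1.45%·(365−d)] / 365 = £24,753.05
Solving gives d = 180, so the new rate took effect on 30 June 2003.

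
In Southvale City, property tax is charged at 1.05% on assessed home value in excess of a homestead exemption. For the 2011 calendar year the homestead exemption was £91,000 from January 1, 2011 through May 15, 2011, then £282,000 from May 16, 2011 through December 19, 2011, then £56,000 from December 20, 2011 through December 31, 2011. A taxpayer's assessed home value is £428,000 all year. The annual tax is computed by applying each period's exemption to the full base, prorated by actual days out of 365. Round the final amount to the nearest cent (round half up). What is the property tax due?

January 1 – May 15, 2011: 135 days, exemption £91,000 → (£428,000 − £91,000) × 1.05% × 135/365 = £1,308.7603
May 16 – December 19, 2011: 218 days, exemption £282,000 → (£428,000 − £282,000) × 1.05% × 218/365 = £915.6000
December 20 – December 31, 2011: 12 days, exemption £56,000 → (£428,000 − £56,000) × 1.05% × 12/365 = £128.4164
Total = £2,352.7767

£2,352.78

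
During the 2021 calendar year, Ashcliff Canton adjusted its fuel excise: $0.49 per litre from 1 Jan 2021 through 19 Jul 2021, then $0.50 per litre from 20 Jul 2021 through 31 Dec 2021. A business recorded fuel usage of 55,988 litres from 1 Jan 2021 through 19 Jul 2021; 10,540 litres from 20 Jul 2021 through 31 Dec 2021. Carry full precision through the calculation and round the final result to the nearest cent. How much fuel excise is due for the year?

1 Jan – 19 Jul 2021: 55,988 litres at $0.49/litre → $27,434.12
20 Jul – 31 Dec 2021: 10,540 litres at $0.50/litre → $5,270.00

$32,704.12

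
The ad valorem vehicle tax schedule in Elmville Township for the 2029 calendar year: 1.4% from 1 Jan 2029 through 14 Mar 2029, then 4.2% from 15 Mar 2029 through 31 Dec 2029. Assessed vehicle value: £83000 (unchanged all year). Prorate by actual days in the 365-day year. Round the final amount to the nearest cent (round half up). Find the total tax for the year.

1 Jan – 14 Mar 2029: 73 days at 1.4% → £83000 × 1.4% × 73/365 = £232.4000
15 Mar – 31 Dec 2029: 292 days at 4.2% → £83000 × 4.2% × 292/365 = £2788.8000
Total = £3021.2000

£3021.20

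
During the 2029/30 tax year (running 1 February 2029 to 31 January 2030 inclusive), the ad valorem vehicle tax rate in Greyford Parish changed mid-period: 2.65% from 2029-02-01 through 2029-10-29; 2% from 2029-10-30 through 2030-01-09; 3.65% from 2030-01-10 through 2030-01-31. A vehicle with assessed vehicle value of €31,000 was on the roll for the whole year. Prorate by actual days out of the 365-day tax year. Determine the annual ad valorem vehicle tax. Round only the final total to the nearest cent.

€800.44

2029-02-01 to 2029-10-29: 271 days at 2.65% → €31,000 × 2.65% × 271/365 = €609.9356
2029-10-30 to 2030-01-09: 72 days at 2% → €31,000 × 2% × 72/365 = €122.3014
2030-01-10 to 2030-01-31: 22 days at 3.65% → €31,000 × 3.65% × 22/365 = €68.2000
Total = €800.4370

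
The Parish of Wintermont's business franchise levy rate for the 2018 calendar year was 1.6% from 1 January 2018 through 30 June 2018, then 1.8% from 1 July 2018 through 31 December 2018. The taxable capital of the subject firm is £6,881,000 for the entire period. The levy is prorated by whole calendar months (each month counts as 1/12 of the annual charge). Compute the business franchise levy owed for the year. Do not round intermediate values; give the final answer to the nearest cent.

£116,977.00

1 January – 30 June 2018: 6 months at 1.6% → £6,881,000 × 1.6% × 6/12 = £55,048.0000
1 July – 31 December 2018: 6 months at 1.8% → £6,881,000 × 1.8% × 6/12 = £61,929.0000
Total = £116,977.0000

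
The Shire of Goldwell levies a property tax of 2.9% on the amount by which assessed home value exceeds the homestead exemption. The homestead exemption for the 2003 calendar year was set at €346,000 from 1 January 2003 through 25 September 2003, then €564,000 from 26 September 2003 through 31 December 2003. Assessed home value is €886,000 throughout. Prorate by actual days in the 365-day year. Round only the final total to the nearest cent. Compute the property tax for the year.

1 January – 25 September 2003: 268 days, exemption €346,000 → (€886,000 − €346,000) × 2.9% × 268/365 = €11,498.3014
26 September – 31 December 2003: 97 days, exemption €564,000 → (€886,000 − €564,000) × 2.9% × 97/365 = €2,481.6055
Total = €13,979.9068

€13,979.91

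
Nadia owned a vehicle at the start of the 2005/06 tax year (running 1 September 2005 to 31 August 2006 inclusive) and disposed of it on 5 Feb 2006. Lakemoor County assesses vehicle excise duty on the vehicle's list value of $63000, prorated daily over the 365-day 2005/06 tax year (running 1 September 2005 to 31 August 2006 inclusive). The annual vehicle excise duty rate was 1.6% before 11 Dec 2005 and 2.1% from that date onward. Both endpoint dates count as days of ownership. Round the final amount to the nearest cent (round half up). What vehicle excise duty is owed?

1 Sep – 10 Dec 2005: 101 days at 1.6% → $63000 × 1.6% × 101/365 = $278.9260
11 Dec 2005 – 5 Feb 2006: 57 days at 2.1% → $63000 × 2.1% × 57/365 = $206.6055
Total = $485.5315

$485.53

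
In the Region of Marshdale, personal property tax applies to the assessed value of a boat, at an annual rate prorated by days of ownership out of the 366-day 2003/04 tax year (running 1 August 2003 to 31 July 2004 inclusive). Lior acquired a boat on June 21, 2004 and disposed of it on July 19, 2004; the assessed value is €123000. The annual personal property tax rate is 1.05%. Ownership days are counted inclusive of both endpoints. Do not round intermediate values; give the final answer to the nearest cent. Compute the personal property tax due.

Days held (June 21 – July 19, 2004): 29 out of 366
Tax = €123000 × 1.05% × 29/366 = €102.3320

€102.33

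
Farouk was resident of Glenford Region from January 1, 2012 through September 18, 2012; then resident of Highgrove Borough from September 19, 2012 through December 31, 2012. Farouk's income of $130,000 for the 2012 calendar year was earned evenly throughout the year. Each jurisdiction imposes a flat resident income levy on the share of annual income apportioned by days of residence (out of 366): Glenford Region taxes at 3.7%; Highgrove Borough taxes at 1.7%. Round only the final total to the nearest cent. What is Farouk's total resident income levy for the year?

Glenford Region, January 1 – September 18, 2012: 262 days → $130,000 × 3.7% × 262/366 = $3,443.2240
Highgrove Borough, September 19 – December 31, 2012: 104 days → $130,000 × 1.7% × 104/366 = $627.9781
Total = $4,071.2022

$4,071.20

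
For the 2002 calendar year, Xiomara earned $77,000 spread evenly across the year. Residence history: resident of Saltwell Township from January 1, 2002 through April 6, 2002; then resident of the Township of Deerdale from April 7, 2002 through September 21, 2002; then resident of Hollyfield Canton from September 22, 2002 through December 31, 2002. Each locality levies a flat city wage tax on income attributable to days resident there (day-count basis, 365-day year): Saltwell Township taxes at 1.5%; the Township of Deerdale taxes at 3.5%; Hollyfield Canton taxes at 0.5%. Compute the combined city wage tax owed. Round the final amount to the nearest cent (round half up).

Saltwell Township, January 1 – April 6, 2002: 96 days → $77,000 × 1.5% × 96/365 = $303.7808
The Township of Deerdale, April 7 – September 21, 2002: 168 days → $77,000 × 3.5% × 168/365 = $1,240.4384
Hollyfield Canton, September 22 – December 31, 2002: 101 days → $77,000 × 0.5% × 101/365 = $106.5342
Total = $1,650.7534

$1,650.75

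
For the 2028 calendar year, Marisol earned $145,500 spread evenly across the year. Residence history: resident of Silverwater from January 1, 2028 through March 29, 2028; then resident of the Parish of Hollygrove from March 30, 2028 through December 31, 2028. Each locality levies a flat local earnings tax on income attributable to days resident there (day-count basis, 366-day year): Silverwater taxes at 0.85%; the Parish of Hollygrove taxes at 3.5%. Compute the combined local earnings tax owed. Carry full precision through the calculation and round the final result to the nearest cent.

$4,154.90

Silverwater, January 1 – March 29, 2028: 89 days → $145,500 × 0.85% × 89/366 = $300.7398
The Parish of Hollygrove, March 30 – December 31, 2028: 277 days → $145,500 × 3.5% × 277/366 = $3,854.1598
Total = $4,154.8996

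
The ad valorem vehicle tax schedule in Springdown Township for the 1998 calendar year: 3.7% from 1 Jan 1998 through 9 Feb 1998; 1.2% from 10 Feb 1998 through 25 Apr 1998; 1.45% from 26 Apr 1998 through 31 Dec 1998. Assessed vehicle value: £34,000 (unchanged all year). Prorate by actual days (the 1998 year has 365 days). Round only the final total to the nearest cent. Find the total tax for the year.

£559.37

1 Jan – 9 Feb 1998: 40 days at 3.7% → £34,000 × 3.7% × 40/365 = £137.8630
10 Feb – 25 Apr 1998: 75 days at 1.2% → £34,000 × 1.2% × 75/365 = £83.8356
26 Apr – 31 Dec 1998: 250 days at 1.45% → £34,000 × 1.45% × 250/365 = £337.6712
Total = £559.3699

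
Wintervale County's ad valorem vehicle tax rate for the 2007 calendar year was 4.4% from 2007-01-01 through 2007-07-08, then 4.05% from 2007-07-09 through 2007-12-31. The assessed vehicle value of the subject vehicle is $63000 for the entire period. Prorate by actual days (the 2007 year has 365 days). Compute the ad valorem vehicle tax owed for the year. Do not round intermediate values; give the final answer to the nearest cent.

$2665.68

2007-01-01 to 2007-07-08: 189 days at 4.4% → $63000 × 4.4% × 189/365 = $1435.3644
2007-07-09 to 2007-12-31: 176 days at 4.05% → $63000 × 4.05% × 176/365 = $1230.3123
Total = $2665.6767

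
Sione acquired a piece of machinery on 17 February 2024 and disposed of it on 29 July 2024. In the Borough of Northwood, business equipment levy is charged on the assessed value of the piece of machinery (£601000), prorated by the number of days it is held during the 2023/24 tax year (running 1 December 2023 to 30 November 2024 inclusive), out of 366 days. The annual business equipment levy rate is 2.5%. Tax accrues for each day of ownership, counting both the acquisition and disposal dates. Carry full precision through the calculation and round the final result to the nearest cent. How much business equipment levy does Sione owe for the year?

Days held (17 February – 29 July 2024): 164 out of 366
Tax = £601000 × 2.5% × 164/366 = £6732.5137

£6732.51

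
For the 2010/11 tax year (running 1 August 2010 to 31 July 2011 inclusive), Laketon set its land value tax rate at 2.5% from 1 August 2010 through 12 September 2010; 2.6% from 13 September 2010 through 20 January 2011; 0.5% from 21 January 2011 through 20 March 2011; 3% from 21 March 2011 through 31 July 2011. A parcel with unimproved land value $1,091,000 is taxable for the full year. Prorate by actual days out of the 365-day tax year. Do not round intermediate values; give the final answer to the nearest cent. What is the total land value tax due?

$26,124.22

1 August – 12 September 2010: 43 days at 2.5% → $1,091,000 × 2.5% × 43/365 = $3,213.2192
13 September 2010 – 20 January 2011: 130 days at 2.6% → $1,091,000 × 2.6% × 130/365 = $10,102.9589
21 January – 20 March 2011: 59 days at 0.5% → $1,091,000 × 0.5% × 59/365 = $881.7671
21 March – 31 July 2011: 133 days at 3% → $1,091,000 × 3% × 133/365 = $11,926.2740
Total = $26,124.2192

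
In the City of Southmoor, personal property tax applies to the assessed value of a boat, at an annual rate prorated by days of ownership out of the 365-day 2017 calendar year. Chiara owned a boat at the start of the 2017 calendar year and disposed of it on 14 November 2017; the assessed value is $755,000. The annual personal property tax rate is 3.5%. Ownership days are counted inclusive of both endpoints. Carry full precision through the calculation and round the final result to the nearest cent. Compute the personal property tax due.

$23,022.33

Days held (1 January – 14 November 2017): 318 out of 365
Tax = $755,000 × 3.5% × 318/365 = $23,022.3288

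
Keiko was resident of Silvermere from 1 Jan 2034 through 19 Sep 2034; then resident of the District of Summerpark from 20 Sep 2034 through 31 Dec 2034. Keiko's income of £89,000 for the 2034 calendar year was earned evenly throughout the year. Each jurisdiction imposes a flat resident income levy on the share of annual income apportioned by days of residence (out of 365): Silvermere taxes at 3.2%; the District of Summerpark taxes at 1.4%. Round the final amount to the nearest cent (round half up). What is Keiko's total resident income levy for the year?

Silvermere, 1 Jan – 19 Sep 2034: 262 days → £89,000 × 3.2% × 262/365 = £2,044.3178
The District of Summerpark, 20 Sep – 31 Dec 2034: 103 days → £89,000 × 1.4% × 103/365 = £351.6110
Total = £2,395.9288

£2,395.93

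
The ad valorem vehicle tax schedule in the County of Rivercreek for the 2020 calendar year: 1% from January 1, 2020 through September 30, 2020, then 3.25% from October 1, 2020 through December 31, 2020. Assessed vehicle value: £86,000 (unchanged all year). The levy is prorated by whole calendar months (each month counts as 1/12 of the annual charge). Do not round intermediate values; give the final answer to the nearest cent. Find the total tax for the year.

January 1 – September 30, 2020: 9 months at 1% → £86,000 × 1% × 9/12 = £645.0000
October 1 – December 31, 2020: 3 months at 3.25% → £86,000 × 3.25% × 3/12 = £698.7500
Total = £1,343.7500

£1,343.75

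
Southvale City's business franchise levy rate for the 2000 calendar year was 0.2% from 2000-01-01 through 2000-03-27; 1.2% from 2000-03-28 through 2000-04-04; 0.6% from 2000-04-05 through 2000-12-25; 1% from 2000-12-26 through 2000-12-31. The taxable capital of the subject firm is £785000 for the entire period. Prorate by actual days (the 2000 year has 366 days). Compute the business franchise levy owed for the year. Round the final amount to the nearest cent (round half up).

2000-01-01 to 2000-03-27: 87 days at 0.2% → £785000 × 0.2% × 87/366 = £373.1967
2000-03-28 to 2000-04-04: 8 days at 1.2% → £785000 × 1.2% × 8/366 = £205.9016
2000-04-05 to 2000-12-25: 265 days at 0.6% → £785000 × 0.6% × 265/366 = £3410.2459
2000-12-26 to 2000-12-31: 6 days at 1% → £785000 × 1% × 6/366 = £128.6885
Total = £4118.0328

£4118.03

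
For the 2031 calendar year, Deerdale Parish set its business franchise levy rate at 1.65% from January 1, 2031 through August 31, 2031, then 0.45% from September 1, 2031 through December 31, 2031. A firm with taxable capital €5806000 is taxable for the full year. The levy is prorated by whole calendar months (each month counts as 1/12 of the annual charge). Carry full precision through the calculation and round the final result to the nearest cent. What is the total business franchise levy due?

€72575.00

January 1 – August 31, 2031: 8 months at 1.65% → €5806000 × 1.65% × 8/12 = €63866.0000
September 1 – December 31, 2031: 4 months at 0.45% → €5806000 × 0.45% × 4/12 = €8709.0000
Total = €72575.0000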